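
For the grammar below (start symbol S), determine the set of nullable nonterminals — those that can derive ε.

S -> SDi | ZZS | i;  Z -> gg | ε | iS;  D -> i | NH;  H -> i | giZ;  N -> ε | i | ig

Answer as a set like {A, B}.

{N, Z}

Directly nullable (have an ε-rule): {N, Z}.
Not nullable: D, H, S — each has a terminal in every rule's right-hand side or depends on a non-nullable symbol.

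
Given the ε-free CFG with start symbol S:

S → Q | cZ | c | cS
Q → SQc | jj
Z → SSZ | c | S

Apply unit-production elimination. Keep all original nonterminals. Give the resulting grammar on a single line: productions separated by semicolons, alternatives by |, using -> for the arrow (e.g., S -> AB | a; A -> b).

Unit productions: S->Q, Z->S.
Unit pairs (A ⇒* B via units): (S,Q), (Z,Q), (Z,S).
S: inherits non-unit rules of {Q, S} → SQc | c | cS | cZ | jj.
Q: inherits non-unit rules of {Q} → SQc | jj.
Z: inherits non-unit rules of {Q, S, Z} → SQc | SSZ | c | cS | cZ | jj.

S -> c | cS | cZ | jj | SQc; Q -> jj | SQc; Z -> c | cS | cZ | jj | SQc | SSZ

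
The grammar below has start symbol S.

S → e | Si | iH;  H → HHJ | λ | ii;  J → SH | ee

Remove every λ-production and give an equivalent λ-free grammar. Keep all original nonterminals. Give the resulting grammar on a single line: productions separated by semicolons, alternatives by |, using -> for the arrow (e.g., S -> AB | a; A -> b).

S -> e | i | Si | iH; H -> J | HJ | ii | HHJ; J -> S | SH | ee

Nullable set: {H}.
S -> iH: H nullable, giving i | iH.
Drop H -> λ.
H -> HHJ: H, H nullable, giving HHJ | HJ | J.
J -> SH: H nullable, giving S | SH.
Unchanged (no nullable symbols): S -> Si; S -> e; H -> ii; J -> ee.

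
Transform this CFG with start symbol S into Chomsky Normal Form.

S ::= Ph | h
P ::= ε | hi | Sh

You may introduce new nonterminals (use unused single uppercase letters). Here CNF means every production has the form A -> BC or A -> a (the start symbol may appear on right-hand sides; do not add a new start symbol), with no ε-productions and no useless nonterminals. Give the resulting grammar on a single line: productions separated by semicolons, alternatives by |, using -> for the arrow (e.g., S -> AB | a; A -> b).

S -> h | PA; A -> h; B -> i; P -> AB | SA

Nullable: {P}; after ε-elimination: S -> h | Ph; P -> Sh | hi.
No unit productions to eliminate.
TERM: introduce A -> h, B -> i and substitute in every rule of length ≥2.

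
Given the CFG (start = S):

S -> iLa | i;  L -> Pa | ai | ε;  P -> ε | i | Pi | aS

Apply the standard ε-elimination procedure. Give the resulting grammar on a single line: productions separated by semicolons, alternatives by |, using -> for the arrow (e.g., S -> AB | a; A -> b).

S -> i | ia | iLa; L -> a | Pa | ai; P -> i | Pi | aS

Nullable set: {L, P}.
S -> iLa: L nullable, giving iLa | ia.
Drop L -> ε.
L -> Pa: P nullable, giving Pa | a.
Drop P -> ε.
P -> Pi: P nullable, giving Pi | i.
Unchanged (no nullable symbols): S -> i; L -> ai; P -> aS; P -> i.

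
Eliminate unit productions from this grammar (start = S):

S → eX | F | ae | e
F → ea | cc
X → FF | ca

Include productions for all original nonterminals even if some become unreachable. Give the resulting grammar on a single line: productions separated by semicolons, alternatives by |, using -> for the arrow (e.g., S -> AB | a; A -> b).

Unit productions: S->F.
Unit pairs (A ⇒* B via units): (S,F).
S: inherits non-unit rules of {F, S} → ae | cc | e | eX | ea.
F: inherits non-unit rules of {F} → cc | ea.
X: inherits non-unit rules of {X} → FF | ca.

S -> e | ae | cc | eX | ea; F -> cc | ea; X -> FF | ca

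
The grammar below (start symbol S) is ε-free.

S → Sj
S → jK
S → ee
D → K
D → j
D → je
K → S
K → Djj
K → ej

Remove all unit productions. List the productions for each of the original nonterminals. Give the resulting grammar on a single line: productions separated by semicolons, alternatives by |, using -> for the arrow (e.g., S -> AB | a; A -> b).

Unit productions: D->K, K->S.
Unit pairs (A ⇒* B via units): (D,K), (D,S), (K,S).
S: inherits non-unit rules of {S} → Sj | ee | jK.
D: inherits non-unit rules of {D, K, S} → Djj | Sj | ee | ej | j | jK | je.
K: inherits non-unit rules of {K, S} → Djj | Sj | ee | ej | jK.

S -> Sj | ee | jK; D -> j | Sj | ee | ej | jK | je | Djj; K -> Sj | ee | ej | jK | Djj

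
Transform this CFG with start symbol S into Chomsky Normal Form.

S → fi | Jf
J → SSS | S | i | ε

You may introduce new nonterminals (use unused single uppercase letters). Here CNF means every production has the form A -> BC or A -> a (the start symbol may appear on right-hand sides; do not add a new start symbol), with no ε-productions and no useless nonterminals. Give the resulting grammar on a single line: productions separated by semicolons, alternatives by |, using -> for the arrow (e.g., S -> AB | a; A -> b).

S -> f | AB | JA; A -> f; B -> i; C -> SS; J -> f | i | AB | JA | SC

Nullable: {J}; after ε-elimination: S -> f | Jf | fi; J -> S | i | SSS.
After unit-elimination: S -> f | Jf | fi; J -> f | i | Jf | fi | SSS.
TERM: introduce A -> f, B -> i and substitute in every rule of length ≥2.
BIN: J -> SSS becomes J -> SC, C -> SS.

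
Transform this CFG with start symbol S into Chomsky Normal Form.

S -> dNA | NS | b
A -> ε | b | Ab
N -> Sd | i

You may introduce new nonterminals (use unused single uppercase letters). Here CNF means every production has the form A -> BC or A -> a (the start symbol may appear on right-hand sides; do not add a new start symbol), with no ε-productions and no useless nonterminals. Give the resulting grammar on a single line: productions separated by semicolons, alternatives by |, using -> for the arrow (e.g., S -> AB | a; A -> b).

Nullable: {A}; after ε-elimination: S -> b | NS | dN | dNA; A -> b | Ab; N -> i | Sd.
No unit productions to eliminate.
TERM: introduce B -> b, C -> d and substitute in every rule of length ≥2.
BIN: S -> CNA becomes S -> CD, D -> NA.

S -> b | CD | CN | NS; A -> b | AB; B -> b; C -> d; D -> NA; N -> i | SC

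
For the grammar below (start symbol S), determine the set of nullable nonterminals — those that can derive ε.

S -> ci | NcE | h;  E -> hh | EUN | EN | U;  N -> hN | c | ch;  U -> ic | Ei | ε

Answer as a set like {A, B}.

{E, U}

Directly nullable (have an ε-rule): {U}.
E is nullable via E -> U (every symbol on the right is already known nullable).
Not nullable: N, S — each has a terminal in every rule's right-hand side or depends on a non-nullable symbol.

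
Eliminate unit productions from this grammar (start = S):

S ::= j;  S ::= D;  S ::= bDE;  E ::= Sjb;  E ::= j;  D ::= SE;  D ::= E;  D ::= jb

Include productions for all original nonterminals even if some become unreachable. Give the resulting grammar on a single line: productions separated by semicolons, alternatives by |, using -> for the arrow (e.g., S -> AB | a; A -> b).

S -> j | SE | jb | Sjb | bDE; D -> j | SE | jb | Sjb; E -> j | Sjb

Unit productions: D->E, S->D.
Unit pairs (A ⇒* B via units): (D,E), (S,D), (S,E).
S: inherits non-unit rules of {D, E, S} → SE | Sjb | bDE | j | jb.
D: inherits non-unit rules of {D, E} → SE | Sjb | j | jb.
E: inherits non-unit rules of {E} → Sjb | j.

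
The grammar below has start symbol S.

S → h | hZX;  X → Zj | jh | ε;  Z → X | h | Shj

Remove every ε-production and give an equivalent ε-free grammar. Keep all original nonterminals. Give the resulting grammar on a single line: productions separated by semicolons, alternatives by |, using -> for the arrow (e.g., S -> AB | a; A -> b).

S -> h | hX | hZ | hZX; X -> j | Zj | jh; Z -> X | h | Shj

Nullable set: {X, Z}.
S -> hZX: Z, X nullable, giving h | hX | hZ | hZX.
Drop X -> ε.
X -> Zj: Z nullable, giving Zj | j.
Z -> X: X nullable, giving X.
Unchanged (no nullable symbols): S -> h; X -> jh; Z -> Shj; Z -> h.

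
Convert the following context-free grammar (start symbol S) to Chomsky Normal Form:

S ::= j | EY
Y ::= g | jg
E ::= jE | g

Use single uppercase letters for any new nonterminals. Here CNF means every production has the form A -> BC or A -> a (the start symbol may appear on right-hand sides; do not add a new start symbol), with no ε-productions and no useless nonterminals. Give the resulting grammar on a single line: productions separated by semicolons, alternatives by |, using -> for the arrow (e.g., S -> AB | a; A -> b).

No ε-productions.
No unit productions to eliminate.
TERM: introduce B -> g, A -> j and substitute in every rule of length ≥2.

S -> j | EY; A -> j; B -> g; E -> g | AE; Y -> g | AB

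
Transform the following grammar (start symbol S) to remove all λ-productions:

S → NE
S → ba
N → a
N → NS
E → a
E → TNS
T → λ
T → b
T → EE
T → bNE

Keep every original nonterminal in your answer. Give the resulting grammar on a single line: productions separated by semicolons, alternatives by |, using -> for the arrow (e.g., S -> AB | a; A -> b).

S -> NE | ba; E -> a | NS | TNS; N -> a | NS; T -> b | EE | bNE

Nullable set: {T}.
E -> TNS: T nullable, giving NS | TNS.
Drop T -> λ.
Unchanged (no nullable symbols): S -> NE; S -> ba; E -> a; N -> NS; N -> a; T -> EE; T -> b; T -> bNE.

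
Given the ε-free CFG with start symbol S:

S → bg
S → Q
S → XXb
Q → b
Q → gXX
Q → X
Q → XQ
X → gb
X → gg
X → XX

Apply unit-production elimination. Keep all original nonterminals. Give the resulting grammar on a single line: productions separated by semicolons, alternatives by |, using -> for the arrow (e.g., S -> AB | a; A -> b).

S -> b | XQ | XX | bg | gb | gg | XXb | gXX; Q -> b | XQ | XX | gb | gg | gXX; X -> XX | gb | gg

Unit productions: Q->X, S->Q.
Unit pairs (A ⇒* B via units): (Q,X), (S,Q), (S,X).
S: inherits non-unit rules of {Q, S, X} → XQ | XX | XXb | b | bg | gXX | gb | gg.
Q: inherits non-unit rules of {Q, X} → XQ | XX | b | gXX | gb | gg.
X: inherits non-unit rules of {X} → XX | gb | gg.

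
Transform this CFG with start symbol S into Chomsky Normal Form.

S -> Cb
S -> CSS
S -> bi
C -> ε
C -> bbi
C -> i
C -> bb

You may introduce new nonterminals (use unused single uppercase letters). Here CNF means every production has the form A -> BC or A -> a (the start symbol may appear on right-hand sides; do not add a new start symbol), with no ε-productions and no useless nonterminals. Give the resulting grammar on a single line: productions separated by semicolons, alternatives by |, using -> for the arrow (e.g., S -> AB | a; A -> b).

S -> b | AB | CA | CE | SS; A -> b; B -> i; C -> i | AA | AD; D -> AB; E -> SS

Nullable: {C}; after ε-elimination: S -> b | Cb | SS | bi | CSS; C -> i | bb | bbi.
No unit productions to eliminate.
TERM: introduce A -> b, B -> i and substitute in every rule of length ≥2.
BIN: C -> AAB becomes C -> AD, D -> AB; S -> CSS becomes S -> CE, E -> SS.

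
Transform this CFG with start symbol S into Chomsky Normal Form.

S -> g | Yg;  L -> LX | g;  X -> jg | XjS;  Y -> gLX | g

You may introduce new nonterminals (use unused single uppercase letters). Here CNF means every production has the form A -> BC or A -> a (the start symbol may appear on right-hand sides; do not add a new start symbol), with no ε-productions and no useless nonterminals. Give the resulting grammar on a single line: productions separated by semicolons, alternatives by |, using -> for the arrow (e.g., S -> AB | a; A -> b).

S -> g | YA; A -> g; B -> j; C -> BS; D -> LX; L -> g | LX; X -> BA | XC; Y -> g | AD

No ε-productions.
No unit productions to eliminate.
TERM: introduce A -> g, B -> j and substitute in every rule of length ≥2.
BIN: X -> XBS becomes X -> XC, C -> BS; Y -> ALX becomes Y -> AD, D -> LX.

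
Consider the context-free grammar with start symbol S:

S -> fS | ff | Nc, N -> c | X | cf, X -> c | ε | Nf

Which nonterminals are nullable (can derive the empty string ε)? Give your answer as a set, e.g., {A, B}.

Directly nullable (have an ε-rule): {X}.
N is nullable via N -> X (every symbol on the right is already known nullable).
Not nullable: S — each has a terminal in every rule's right-hand side or depends on a non-nullable symbol.

{N, X}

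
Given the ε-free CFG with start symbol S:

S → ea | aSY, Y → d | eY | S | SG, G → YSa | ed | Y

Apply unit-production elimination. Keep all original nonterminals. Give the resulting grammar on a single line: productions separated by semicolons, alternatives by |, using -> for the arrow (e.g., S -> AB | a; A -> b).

S -> ea | aSY; G -> d | SG | eY | ea | ed | YSa | aSY; Y -> d | SG | eY | ea | aSY

Unit productions: G->Y, Y->S.
Unit pairs (A ⇒* B via units): (G,S), (G,Y), (Y,S).
S: inherits non-unit rules of {S} → aSY | ea.
G: inherits non-unit rules of {G, S, Y} → SG | YSa | aSY | d | eY | ea | ed.
Y: inherits non-unit rules of {S, Y} → SG | aSY | d | eY | ea.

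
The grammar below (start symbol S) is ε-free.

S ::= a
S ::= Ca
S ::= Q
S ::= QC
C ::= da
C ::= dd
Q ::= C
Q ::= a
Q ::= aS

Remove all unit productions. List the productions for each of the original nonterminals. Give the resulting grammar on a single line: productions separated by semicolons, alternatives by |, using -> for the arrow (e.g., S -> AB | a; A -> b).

S -> a | Ca | QC | aS | da | dd; C -> da | dd; Q -> a | aS | da | dd

Unit productions: Q->C, S->Q.
Unit pairs (A ⇒* B via units): (Q,C), (S,C), (S,Q).
S: inherits non-unit rules of {C, Q, S} → Ca | QC | a | aS | da | dd.
C: inherits non-unit rules of {C} → da | dd.
Q: inherits non-unit rules of {C, Q} → a | aS | da | dd.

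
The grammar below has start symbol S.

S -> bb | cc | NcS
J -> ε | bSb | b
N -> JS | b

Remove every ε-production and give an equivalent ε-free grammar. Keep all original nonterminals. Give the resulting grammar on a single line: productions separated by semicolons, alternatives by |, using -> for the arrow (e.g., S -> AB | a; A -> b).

S -> bb | cc | NcS; J -> b | bSb; N -> S | b | JS

Nullable set: {J}.
Drop J -> ε.
N -> JS: J nullable, giving JS | S.
Unchanged (no nullable symbols): S -> NcS; S -> bb; S -> cc; J -> b; J -> bSb; N -> b.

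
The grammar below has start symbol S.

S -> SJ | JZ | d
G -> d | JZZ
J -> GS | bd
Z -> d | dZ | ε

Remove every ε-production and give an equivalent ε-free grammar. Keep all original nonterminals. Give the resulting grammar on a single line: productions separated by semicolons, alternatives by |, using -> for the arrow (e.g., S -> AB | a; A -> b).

S -> J | d | JZ | SJ; G -> J | d | JZ | JZZ; J -> GS | bd; Z -> d | dZ

Nullable set: {Z}.
S -> JZ: Z nullable, giving J | JZ.
G -> JZZ: Z, Z nullable, giving J | JZ | JZZ.
Drop Z -> ε.
Z -> dZ: Z nullable, giving d | dZ.
Unchanged (no nullable symbols): S -> SJ; S -> d; G -> d; J -> GS; J -> bd; Z -> d.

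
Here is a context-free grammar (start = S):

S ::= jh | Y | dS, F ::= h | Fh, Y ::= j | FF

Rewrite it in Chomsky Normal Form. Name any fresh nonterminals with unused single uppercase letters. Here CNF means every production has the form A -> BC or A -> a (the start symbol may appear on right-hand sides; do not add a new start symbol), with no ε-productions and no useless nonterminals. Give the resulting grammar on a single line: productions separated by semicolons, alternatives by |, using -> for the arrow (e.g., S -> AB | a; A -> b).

No ε-productions.
After unit-elimination: S -> j | FF | dS | jh; F -> h | Fh; Y -> j | FF.
TERM: introduce B -> d, A -> h, C -> j and substitute in every rule of length ≥2.
Drop unreachable/unproductive: Y.

S -> j | BS | CA | FF; A -> h; B -> d; C -> j; F -> h | FA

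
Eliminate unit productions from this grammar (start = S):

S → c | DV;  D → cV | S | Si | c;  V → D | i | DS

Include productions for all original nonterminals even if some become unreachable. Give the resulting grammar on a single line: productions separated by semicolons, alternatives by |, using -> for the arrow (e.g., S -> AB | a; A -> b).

S -> c | DV; D -> c | DV | Si | cV; V -> c | i | DS | DV | Si | cV

Unit productions: D->S, V->D.
Unit pairs (A ⇒* B via units): (D,S), (V,D), (V,S).
S: inherits non-unit rules of {S} → DV | c.
D: inherits non-unit rules of {D, S} → DV | Si | c | cV.
V: inherits non-unit rules of {D, S, V} → DS | DV | Si | c | cV | i.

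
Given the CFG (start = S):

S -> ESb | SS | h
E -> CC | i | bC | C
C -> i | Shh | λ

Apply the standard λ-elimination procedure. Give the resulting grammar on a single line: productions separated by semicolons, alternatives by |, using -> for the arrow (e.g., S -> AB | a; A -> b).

Nullable set: {C, E}.
S -> ESb: E nullable, giving ESb | Sb.
Drop C -> λ.
E -> C: C nullable, giving C.
E -> CC: C, C nullable, giving C | CC.
E -> bC: C nullable, giving b | bC.
Unchanged (no nullable symbols): S -> SS; S -> h; C -> Shh; C -> i; E -> i.

S -> h | SS | Sb | ESb; C -> i | Shh; E -> C | b | i | CC | bC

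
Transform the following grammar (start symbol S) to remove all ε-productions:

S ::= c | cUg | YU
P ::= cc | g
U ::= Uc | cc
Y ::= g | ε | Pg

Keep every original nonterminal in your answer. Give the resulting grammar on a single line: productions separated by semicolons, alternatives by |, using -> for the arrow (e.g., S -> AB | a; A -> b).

Nullable set: {Y}.
S -> YU: Y nullable, giving U | YU.
Drop Y -> ε.
Unchanged (no nullable symbols): S -> c; S -> cUg; P -> cc; P -> g; U -> Uc; U -> cc; Y -> Pg; Y -> g.

S -> U | c | YU | cUg; P -> g | cc; U -> Uc | cc; Y -> g | Pg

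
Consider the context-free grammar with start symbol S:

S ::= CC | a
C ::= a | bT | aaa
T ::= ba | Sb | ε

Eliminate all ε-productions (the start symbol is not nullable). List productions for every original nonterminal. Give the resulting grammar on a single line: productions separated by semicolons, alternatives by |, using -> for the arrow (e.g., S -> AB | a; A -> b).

S -> a | CC; C -> a | b | bT | aaa; T -> Sb | ba

Nullable set: {T}.
C -> bT: T nullable, giving b | bT.
Drop T -> ε.
Unchanged (no nullable symbols): S -> CC; S -> a; C -> a; C -> aaa; T -> Sb; T -> ba.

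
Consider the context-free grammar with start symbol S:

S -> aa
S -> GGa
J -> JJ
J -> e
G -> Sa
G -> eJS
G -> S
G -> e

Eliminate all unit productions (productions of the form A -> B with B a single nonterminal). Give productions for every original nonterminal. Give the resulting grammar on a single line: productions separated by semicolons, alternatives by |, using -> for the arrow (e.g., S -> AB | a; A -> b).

Unit productions: G->S.
Unit pairs (A ⇒* B via units): (G,S).
S: inherits non-unit rules of {S} → GGa | aa.
G: inherits non-unit rules of {G, S} → GGa | Sa | aa | e | eJS.
J: inherits non-unit rules of {J} → JJ | e.

S -> aa | GGa; G -> e | Sa | aa | GGa | eJS; J -> e | JJ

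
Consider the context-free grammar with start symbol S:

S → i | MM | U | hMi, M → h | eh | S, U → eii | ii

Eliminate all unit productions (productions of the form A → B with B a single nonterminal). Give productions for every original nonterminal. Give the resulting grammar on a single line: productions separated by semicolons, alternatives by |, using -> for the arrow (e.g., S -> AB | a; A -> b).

S -> i | MM | ii | eii | hMi; M -> h | i | MM | eh | ii | eii | hMi; U -> ii | eii

Unit productions: M->S, S->U.
Unit pairs (A ⇒* B via units): (M,S), (M,U), (S,U).
S: inherits non-unit rules of {S, U} → MM | eii | hMi | i | ii.
M: inherits non-unit rules of {M, S, U} → MM | eh | eii | h | hMi | i | ii.
U: inherits non-unit rules of {U} → eii | ii.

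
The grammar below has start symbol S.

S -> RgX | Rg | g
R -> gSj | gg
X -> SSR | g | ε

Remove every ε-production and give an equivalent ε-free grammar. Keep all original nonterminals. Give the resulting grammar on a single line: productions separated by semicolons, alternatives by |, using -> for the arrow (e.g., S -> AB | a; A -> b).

Nullable set: {X}.
S -> RgX: X nullable, giving Rg | RgX.
Drop X -> ε.
Unchanged (no nullable symbols): S -> Rg; S -> g; R -> gSj; R -> gg; X -> SSR; X -> g.

S -> g | Rg | RgX; R -> gg | gSj; X -> g | SSR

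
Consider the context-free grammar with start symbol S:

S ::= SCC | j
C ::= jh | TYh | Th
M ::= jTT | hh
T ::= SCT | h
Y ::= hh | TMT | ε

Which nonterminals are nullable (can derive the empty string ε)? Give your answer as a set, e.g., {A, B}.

Directly nullable (have an ε-rule): {Y}.
Not nullable: C, M, S, T — each has a terminal in every rule's right-hand side or depends on a non-nullable symbol.

{Y}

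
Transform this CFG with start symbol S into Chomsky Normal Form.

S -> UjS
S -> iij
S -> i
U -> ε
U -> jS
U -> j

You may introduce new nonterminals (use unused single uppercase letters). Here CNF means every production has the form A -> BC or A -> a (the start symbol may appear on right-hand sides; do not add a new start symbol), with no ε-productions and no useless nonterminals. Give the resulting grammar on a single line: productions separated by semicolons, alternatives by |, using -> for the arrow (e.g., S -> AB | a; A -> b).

S -> i | AS | BC | UD; A -> j; B -> i; C -> BA; D -> AS; U -> j | AS

Nullable: {U}; after ε-elimination: S -> i | jS | UjS | iij; U -> j | jS.
No unit productions to eliminate.
TERM: introduce B -> i, A -> j and substitute in every rule of length ≥2.
BIN: S -> BBA becomes S -> BC, C -> BA; S -> UAS becomes S -> UD, D -> AS.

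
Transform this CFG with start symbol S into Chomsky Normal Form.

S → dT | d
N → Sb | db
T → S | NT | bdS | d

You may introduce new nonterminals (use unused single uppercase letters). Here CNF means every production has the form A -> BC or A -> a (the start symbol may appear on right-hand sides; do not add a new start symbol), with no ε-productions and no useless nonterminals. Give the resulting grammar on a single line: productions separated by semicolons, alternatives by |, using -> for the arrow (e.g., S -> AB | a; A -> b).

S -> d | BT; A -> b; B -> d; C -> BS; N -> BA | SA; T -> d | AC | BT | NT

No ε-productions.
After unit-elimination: S -> d | dT; N -> Sb | db; T -> d | NT | dT | bdS.
TERM: introduce A -> b, B -> d and substitute in every rule of length ≥2.
BIN: T -> ABS becomes T -> AC, C -> BS.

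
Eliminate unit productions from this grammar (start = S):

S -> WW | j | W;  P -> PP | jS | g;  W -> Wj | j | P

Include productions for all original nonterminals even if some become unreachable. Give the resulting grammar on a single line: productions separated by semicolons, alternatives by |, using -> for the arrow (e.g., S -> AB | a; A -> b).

S -> g | j | PP | WW | Wj | jS; P -> g | PP | jS; W -> g | j | PP | Wj | jS

Unit productions: S->W, W->P.
Unit pairs (A ⇒* B via units): (S,P), (S,W), (W,P).
S: inherits non-unit rules of {P, S, W} → PP | WW | Wj | g | j | jS.
P: inherits non-unit rules of {P} → PP | g | jS.
W: inherits non-unit rules of {P, W} → PP | Wj | g | j | jS.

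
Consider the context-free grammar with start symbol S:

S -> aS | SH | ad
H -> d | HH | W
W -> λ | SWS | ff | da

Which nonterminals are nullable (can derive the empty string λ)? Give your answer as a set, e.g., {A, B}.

{H, W}

Directly nullable (have an ε-rule): {W}.
H is nullable via H -> W (every symbol on the right is already known nullable).
Not nullable: S — each has a terminal in every rule's right-hand side or depends on a non-nullable symbol.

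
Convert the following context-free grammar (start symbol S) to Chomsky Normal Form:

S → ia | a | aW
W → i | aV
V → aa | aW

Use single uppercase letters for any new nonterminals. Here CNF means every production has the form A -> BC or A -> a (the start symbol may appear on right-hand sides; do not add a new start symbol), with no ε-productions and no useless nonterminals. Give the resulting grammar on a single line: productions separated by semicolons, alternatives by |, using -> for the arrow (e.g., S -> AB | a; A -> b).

No ε-productions.
No unit productions to eliminate.
TERM: introduce A -> a, B -> i and substitute in every rule of length ≥2.

S -> a | AW | BA; A -> a; B -> i; V -> AA | AW; W -> i | AV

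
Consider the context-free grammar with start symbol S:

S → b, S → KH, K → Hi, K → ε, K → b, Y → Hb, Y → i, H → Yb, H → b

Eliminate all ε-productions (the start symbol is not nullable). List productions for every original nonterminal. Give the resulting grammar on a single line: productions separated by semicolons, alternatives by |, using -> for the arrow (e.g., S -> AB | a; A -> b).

S -> H | b | KH; H -> b | Yb; K -> b | Hi; Y -> i | Hb

Nullable set: {K}.
S -> KH: K nullable, giving H | KH.
Drop K -> ε.
Unchanged (no nullable symbols): S -> b; H -> Yb; H -> b; K -> Hi; K -> b; Y -> Hb; Y -> i.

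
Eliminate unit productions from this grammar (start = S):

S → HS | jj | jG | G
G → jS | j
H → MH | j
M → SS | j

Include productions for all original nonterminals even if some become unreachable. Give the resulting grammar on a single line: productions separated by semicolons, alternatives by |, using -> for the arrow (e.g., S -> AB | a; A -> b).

Unit productions: S->G.
Unit pairs (A ⇒* B via units): (S,G).
S: inherits non-unit rules of {G, S} → HS | j | jG | jS | jj.
G: inherits non-unit rules of {G} → j | jS.
H: inherits non-unit rules of {H} → MH | j.
M: inherits non-unit rules of {M} → SS | j.

S -> j | HS | jG | jS | jj; G -> j | jS; H -> j | MH; M -> j | SS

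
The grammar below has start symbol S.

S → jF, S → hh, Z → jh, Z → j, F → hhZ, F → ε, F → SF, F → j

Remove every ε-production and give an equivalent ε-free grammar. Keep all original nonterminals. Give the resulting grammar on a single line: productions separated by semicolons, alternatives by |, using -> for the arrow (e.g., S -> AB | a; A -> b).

Nullable set: {F}.
S -> jF: F nullable, giving j | jF.
Drop F -> ε.
F -> SF: F nullable, giving S | SF.
Unchanged (no nullable symbols): S -> hh; F -> hhZ; F -> j; Z -> j; Z -> jh.

S -> j | hh | jF; F -> S | j | SF | hhZ; Z -> j | jh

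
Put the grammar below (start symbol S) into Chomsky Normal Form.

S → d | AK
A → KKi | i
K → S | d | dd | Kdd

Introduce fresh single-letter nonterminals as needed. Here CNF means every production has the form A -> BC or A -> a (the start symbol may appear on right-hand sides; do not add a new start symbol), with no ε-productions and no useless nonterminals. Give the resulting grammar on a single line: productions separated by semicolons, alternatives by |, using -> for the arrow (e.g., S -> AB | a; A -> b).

No ε-productions.
After unit-elimination: S -> d | AK; A -> i | KKi; K -> d | AK | dd | Kdd.
TERM: introduce C -> d, B -> i and substitute in every rule of length ≥2.
BIN: A -> KKB becomes A -> KD, D -> KB; K -> KCC becomes K -> KE, E -> CC.

S -> d | AK; A -> i | KD; B -> i; C -> d; D -> KB; E -> CC; K -> d | AK | CC | KE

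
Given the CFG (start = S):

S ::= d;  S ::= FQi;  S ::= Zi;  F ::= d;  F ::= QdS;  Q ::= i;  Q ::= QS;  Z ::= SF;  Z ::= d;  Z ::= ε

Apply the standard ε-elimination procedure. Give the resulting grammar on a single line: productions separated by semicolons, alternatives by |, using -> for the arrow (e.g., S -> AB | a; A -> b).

Nullable set: {Z}.
S -> Zi: Z nullable, giving Zi | i.
Drop Z -> ε.
Unchanged (no nullable symbols): S -> FQi; S -> d; F -> QdS; F -> d; Q -> QS; Q -> i; Z -> SF; Z -> d.

S -> d | i | Zi | FQi; F -> d | QdS; Q -> i | QS; Z -> d | SF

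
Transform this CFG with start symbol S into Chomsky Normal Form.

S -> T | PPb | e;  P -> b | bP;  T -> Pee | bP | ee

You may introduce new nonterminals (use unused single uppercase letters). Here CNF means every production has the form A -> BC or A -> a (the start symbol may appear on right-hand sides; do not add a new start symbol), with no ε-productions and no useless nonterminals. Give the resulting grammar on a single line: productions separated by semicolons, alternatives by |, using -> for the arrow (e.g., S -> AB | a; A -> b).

S -> e | AP | BB | PC | PD; A -> b; B -> e; C -> BB; D -> PA; P -> b | AP

No ε-productions.
After unit-elimination: S -> e | bP | ee | PPb | Pee; P -> b | bP; T -> bP | ee | Pee.
TERM: introduce A -> b, B -> e and substitute in every rule of length ≥2.
BIN: S -> PBB becomes S -> PC, C -> BB; S -> PPA becomes S -> PD, D -> PA; T -> PBB becomes T -> PE, E -> BB.
Drop unreachable/unproductive: T.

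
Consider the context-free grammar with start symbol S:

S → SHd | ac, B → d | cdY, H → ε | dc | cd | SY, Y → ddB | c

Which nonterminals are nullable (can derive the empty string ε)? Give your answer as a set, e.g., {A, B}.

{H}

Directly nullable (have an ε-rule): {H}.
Not nullable: B, S, Y — each has a terminal in every rule's right-hand side or depends on a non-nullable symbol.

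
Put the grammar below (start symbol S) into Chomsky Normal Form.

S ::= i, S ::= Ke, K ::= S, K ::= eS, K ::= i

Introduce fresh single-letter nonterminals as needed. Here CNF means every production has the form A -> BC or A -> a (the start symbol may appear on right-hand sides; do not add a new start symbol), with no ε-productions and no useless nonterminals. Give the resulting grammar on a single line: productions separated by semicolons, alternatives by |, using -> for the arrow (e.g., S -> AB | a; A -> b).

S -> i | KA; A -> e; K -> i | AS | KA

No ε-productions.
After unit-elimination: S -> i | Ke; K -> i | Ke | eS.
TERM: introduce A -> e and substitute in every rule of length ≥2.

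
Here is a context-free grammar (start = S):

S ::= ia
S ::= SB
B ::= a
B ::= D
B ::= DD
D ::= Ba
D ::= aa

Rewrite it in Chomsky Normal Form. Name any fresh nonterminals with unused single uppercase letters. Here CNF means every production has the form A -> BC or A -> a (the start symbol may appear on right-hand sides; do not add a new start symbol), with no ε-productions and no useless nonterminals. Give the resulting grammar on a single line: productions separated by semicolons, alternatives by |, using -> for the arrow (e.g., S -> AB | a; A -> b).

No ε-productions.
After unit-elimination: S -> SB | ia; B -> a | Ba | DD | aa; D -> Ba | aa.
TERM: introduce A -> a, C -> i and substitute in every rule of length ≥2.

S -> CA | SB; A -> a; B -> a | AA | BA | DD; C -> i; D -> AA | BA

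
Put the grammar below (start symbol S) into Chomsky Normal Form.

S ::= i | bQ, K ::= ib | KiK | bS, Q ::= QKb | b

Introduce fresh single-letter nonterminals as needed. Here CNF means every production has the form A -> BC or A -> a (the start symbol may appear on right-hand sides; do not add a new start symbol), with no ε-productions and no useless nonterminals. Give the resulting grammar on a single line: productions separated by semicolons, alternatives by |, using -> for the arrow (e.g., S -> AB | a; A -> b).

No ε-productions.
No unit productions to eliminate.
TERM: introduce B -> b, A -> i and substitute in every rule of length ≥2.
BIN: K -> KAK becomes K -> KC, C -> AK; Q -> QKB becomes Q -> QD, D -> KB.

S -> i | BQ; A -> i; B -> b; C -> AK; D -> KB; K -> AB | BS | KC; Q -> b | QD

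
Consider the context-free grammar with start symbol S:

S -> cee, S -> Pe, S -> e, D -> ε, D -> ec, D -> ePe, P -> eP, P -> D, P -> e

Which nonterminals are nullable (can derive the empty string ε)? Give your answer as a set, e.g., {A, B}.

{D, P}

Directly nullable (have an ε-rule): {D}.
P is nullable via P -> D (every symbol on the right is already known nullable).
Not nullable: S — each has a terminal in every rule's right-hand side or depends on a non-nullable symbol.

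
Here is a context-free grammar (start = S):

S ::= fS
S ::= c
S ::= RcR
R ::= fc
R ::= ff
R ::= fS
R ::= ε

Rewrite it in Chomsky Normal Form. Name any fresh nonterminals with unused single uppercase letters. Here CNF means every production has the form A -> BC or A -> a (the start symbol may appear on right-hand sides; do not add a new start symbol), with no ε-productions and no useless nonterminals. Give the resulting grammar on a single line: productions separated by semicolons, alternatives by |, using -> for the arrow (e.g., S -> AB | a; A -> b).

Nullable: {R}; after ε-elimination: S -> c | Rc | cR | fS | RcR; R -> fS | fc | ff.
No unit productions to eliminate.
TERM: introduce B -> c, A -> f and substitute in every rule of length ≥2.
BIN: S -> RBR becomes S -> RC, C -> BR.

S -> c | AS | BR | RB | RC; A -> f; B -> c; C -> BR; R -> AA | AB | AS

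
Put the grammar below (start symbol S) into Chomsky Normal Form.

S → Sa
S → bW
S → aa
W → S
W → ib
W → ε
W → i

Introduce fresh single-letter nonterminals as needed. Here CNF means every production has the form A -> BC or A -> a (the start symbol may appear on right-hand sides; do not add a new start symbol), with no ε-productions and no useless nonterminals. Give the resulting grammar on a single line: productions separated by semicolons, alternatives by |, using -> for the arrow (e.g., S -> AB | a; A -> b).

S -> b | AA | BW | SA; A -> a; B -> b; C -> i; W -> b | i | AA | BW | CB | SA

Nullable: {W}; after ε-elimination: S -> b | Sa | aa | bW; W -> S | i | ib.
After unit-elimination: S -> b | Sa | aa | bW; W -> b | i | Sa | aa | bW | ib.
TERM: introduce A -> a, B -> b, C -> i and substitute in every rule of length ≥2.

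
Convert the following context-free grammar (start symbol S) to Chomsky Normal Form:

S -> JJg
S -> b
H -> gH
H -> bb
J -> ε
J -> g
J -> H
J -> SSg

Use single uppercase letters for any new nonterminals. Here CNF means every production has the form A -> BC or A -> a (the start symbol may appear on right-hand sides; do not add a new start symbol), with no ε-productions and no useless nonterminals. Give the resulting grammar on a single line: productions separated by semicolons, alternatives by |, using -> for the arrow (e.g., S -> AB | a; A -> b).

Nullable: {J}; after ε-elimination: S -> b | g | Jg | JJg; H -> bb | gH; J -> H | g | SSg.
After unit-elimination: S -> b | g | Jg | JJg; H -> bb | gH; J -> g | bb | gH | SSg.
TERM: introduce A -> b, B -> g and substitute in every rule of length ≥2.
BIN: J -> SSB becomes J -> SC, C -> SB; S -> JJB becomes S -> JD, D -> JB.

S -> b | g | JB | JD; A -> b; B -> g; C -> SB; D -> JB; H -> AA | BH; J -> g | AA | BH | SC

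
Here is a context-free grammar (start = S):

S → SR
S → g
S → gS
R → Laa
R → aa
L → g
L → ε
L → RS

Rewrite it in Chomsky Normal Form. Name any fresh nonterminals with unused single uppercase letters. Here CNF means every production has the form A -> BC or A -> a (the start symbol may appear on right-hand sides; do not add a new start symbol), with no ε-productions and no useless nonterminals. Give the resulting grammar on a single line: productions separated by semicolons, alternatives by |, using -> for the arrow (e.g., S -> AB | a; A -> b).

S -> g | BS | SR; A -> a; B -> g; C -> AA; L -> g | RS; R -> AA | LC

Nullable: {L}; after ε-elimination: S -> g | SR | gS; L -> g | RS; R -> aa | Laa.
No unit productions to eliminate.
TERM: introduce A -> a, B -> g and substitute in every rule of length ≥2.
BIN: R -> LAA becomes R -> LC, C -> AA.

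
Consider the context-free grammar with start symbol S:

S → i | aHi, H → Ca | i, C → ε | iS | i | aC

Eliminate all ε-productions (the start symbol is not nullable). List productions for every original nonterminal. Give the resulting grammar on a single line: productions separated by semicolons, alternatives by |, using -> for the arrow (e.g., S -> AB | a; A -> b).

Nullable set: {C}.
Drop C -> ε.
C -> aC: C nullable, giving a | aC.
H -> Ca: C nullable, giving Ca | a.
Unchanged (no nullable symbols): S -> aHi; S -> i; C -> i; C -> iS; H -> i.

S -> i | aHi; C -> a | i | aC | iS; H -> a | i | Ca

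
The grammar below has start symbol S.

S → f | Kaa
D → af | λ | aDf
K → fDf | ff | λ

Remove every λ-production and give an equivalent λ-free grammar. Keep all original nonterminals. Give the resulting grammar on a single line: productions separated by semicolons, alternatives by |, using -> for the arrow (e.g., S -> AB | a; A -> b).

S -> f | aa | Kaa; D -> af | aDf; K -> ff | fDf

Nullable set: {D, K}.
S -> Kaa: K nullable, giving Kaa | aa.
Drop D -> λ.
D -> aDf: D nullable, giving aDf | af.
Drop K -> λ.
K -> fDf: D nullable, giving fDf | ff.
Unchanged (no nullable symbols): S -> f; D -> af; K -> ff.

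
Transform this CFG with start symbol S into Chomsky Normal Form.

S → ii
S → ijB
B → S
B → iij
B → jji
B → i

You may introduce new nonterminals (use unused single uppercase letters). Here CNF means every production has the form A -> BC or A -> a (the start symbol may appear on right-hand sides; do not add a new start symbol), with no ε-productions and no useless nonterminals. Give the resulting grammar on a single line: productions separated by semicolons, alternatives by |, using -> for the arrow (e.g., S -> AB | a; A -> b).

No ε-productions.
After unit-elimination: S -> ii | ijB; B -> i | ii | iij | ijB | jji.
TERM: introduce A -> i, C -> j and substitute in every rule of length ≥2.
BIN: B -> AAC becomes B -> AD, D -> AC; B -> ACB becomes B -> AE, E -> CB; B -> CCA becomes B -> CF, F -> CA; S -> ACB becomes S -> AG, G -> CB.

S -> AA | AG; A -> i; B -> i | AA | AD | AE | CF; C -> j; D -> AC; E -> CB; F -> CA; G -> CB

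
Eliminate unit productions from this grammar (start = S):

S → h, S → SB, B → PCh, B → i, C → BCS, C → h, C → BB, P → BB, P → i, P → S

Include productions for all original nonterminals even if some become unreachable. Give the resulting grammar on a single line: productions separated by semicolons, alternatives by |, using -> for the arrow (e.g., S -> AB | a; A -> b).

S -> h | SB; B -> i | PCh; C -> h | BB | BCS; P -> h | i | BB | SB

Unit productions: P->S.
Unit pairs (A ⇒* B via units): (P,S).
S: inherits non-unit rules of {S} → SB | h.
B: inherits non-unit rules of {B} → PCh | i.
C: inherits non-unit rules of {C} → BB | BCS | h.
P: inherits non-unit rules of {P, S} → BB | SB | h | i.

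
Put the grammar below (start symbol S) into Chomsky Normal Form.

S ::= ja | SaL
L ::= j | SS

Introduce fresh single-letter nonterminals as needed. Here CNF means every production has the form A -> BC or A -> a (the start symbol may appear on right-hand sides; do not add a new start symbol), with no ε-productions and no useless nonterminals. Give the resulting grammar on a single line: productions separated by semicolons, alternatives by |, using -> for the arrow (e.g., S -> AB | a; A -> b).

S -> BA | SC; A -> a; B -> j; C -> AL; L -> j | SS

No ε-productions.
No unit productions to eliminate.
TERM: introduce A -> a, B -> j and substitute in every rule of length ≥2.
BIN: S -> SAL becomes S -> SC, C -> AL.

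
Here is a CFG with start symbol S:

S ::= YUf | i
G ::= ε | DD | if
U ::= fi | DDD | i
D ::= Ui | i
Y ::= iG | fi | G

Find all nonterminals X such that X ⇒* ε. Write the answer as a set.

{G, Y}

Directly nullable (have an ε-rule): {G}.
Y is nullable via Y -> G (every symbol on the right is already known nullable).
Not nullable: D, S, U — each has a terminal in every rule's right-hand side or depends on a non-nullable symbol.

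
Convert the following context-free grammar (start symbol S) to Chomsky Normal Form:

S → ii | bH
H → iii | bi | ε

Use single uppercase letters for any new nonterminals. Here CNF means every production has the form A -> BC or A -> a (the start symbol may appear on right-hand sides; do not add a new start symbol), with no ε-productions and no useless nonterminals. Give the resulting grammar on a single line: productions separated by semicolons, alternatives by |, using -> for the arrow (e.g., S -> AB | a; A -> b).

Nullable: {H}; after ε-elimination: S -> b | bH | ii; H -> bi | iii.
No unit productions to eliminate.
TERM: introduce A -> b, B -> i and substitute in every rule of length ≥2.
BIN: H -> BBB becomes H -> BC, C -> BB.

S -> b | AH | BB; A -> b; B -> i; C -> BB; H -> AB | BC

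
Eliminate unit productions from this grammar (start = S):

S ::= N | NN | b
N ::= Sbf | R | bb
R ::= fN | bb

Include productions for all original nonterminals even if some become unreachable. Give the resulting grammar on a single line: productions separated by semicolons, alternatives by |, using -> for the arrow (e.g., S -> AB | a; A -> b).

Unit productions: N->R, S->N.
Unit pairs (A ⇒* B via units): (N,R), (S,N), (S,R).
S: inherits non-unit rules of {N, R, S} → NN | Sbf | b | bb | fN.
N: inherits non-unit rules of {N, R} → Sbf | bb | fN.
R: inherits non-unit rules of {R} → bb | fN.

S -> b | NN | bb | fN | Sbf; N -> bb | fN | Sbf; R -> bb | fN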